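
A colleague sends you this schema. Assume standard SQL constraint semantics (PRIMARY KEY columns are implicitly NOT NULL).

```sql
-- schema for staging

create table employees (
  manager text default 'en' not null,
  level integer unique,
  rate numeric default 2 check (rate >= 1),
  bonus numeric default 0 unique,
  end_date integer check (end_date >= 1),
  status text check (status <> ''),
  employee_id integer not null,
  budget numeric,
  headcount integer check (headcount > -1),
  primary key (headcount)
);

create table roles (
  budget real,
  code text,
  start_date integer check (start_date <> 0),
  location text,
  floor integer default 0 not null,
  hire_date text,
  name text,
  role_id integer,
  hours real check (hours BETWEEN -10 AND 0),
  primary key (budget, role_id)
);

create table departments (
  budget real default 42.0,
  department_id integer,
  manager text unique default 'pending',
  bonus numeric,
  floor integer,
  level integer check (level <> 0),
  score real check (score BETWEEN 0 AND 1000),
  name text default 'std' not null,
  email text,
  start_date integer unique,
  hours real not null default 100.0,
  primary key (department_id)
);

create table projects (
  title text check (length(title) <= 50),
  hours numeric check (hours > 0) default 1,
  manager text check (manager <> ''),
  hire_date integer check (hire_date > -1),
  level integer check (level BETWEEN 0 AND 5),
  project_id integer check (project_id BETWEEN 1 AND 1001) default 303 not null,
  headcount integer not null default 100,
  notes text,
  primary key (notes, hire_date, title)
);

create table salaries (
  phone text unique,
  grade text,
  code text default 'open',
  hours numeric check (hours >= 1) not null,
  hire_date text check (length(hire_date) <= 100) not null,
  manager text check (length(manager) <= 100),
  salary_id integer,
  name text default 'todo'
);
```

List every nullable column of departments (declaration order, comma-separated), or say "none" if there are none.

- budget: DEFAULT only fills an omitted column; an explicit NULL is still allowed → nullable.
- department_id: part of the PRIMARY KEY, which implies NOT NULL → not nullable.
- manager: UNIQUE does not imply NOT NULL → nullable.
- bonus: no NOT NULL constraint applies → nullable.
- floor: no NOT NULL constraint applies → nullable.
- level: CHECK does not forbid NULL (a CHECK constraint passes when its expression is NULL) → nullable.
- score: CHECK does not forbid NULL (a CHECK constraint passes when its expression is NULL) → nullable.
- name: declared NOT NULL → not nullable.
- email: no NOT NULL constraint applies → nullable.
- start_date: UNIQUE does not imply NOT NULL → nullable.
- hours: declared NOT NULL → not nullable.

budget, manager, bonus, floor, level, score, email, start_date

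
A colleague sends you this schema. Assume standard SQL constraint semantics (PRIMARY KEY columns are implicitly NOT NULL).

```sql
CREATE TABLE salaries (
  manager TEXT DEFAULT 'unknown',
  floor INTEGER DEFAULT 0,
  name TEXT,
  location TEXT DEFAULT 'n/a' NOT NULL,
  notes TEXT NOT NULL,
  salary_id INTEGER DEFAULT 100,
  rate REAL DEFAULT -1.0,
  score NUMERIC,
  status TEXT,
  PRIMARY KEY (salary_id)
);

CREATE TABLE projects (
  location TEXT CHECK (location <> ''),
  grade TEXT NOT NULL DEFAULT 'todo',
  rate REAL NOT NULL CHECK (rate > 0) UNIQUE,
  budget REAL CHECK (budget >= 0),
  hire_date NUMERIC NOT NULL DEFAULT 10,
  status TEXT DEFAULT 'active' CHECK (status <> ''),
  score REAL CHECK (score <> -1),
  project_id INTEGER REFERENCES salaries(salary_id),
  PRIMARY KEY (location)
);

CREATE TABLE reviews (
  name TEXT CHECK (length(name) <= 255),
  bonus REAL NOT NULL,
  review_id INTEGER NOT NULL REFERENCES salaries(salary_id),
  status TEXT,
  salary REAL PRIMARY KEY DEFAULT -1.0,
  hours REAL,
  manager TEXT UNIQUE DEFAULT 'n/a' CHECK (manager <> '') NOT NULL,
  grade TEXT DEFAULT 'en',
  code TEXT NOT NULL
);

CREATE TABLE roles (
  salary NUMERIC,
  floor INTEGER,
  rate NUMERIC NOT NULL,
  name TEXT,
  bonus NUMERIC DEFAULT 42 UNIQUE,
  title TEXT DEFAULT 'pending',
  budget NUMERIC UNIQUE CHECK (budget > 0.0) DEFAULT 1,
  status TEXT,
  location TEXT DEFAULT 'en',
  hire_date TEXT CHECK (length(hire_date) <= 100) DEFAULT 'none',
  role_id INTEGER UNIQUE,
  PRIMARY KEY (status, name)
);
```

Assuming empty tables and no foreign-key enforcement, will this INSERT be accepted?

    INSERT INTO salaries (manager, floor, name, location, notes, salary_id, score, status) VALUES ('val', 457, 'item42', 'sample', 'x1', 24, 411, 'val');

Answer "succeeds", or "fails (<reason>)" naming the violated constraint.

NOT NULL columns: location is supplied; notes is supplied; salary_id is supplied.
No constraint is violated.

succeeds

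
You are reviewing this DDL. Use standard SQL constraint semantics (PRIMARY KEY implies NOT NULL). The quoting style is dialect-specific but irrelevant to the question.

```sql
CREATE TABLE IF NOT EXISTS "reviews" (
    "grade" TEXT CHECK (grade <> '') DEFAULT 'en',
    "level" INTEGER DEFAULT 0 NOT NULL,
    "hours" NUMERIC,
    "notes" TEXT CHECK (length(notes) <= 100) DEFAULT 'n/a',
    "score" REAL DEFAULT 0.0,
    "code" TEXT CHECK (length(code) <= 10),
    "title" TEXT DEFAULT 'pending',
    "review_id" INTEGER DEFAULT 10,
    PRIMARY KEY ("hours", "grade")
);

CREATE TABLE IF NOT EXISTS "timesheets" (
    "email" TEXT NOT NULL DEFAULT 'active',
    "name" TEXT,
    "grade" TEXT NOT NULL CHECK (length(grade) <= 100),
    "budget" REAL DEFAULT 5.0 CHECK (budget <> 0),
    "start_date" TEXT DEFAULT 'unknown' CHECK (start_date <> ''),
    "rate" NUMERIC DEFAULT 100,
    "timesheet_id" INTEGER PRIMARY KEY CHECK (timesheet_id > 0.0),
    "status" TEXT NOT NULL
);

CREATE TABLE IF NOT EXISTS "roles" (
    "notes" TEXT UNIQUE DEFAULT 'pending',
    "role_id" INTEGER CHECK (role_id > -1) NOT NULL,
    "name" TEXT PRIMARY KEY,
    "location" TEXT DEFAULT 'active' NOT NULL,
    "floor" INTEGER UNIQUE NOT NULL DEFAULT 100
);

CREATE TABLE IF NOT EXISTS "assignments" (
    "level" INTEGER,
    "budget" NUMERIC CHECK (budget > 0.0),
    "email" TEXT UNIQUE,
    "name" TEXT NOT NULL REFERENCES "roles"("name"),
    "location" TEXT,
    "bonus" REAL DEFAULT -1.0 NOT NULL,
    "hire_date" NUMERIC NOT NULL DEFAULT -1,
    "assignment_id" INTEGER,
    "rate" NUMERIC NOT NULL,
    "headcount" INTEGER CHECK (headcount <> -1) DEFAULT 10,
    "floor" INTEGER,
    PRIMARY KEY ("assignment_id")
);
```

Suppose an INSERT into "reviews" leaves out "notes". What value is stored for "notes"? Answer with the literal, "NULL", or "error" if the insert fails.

'n/a'

notes has an explicit DEFAULT 'n/a'.
When the column is omitted from an INSERT, that default is used.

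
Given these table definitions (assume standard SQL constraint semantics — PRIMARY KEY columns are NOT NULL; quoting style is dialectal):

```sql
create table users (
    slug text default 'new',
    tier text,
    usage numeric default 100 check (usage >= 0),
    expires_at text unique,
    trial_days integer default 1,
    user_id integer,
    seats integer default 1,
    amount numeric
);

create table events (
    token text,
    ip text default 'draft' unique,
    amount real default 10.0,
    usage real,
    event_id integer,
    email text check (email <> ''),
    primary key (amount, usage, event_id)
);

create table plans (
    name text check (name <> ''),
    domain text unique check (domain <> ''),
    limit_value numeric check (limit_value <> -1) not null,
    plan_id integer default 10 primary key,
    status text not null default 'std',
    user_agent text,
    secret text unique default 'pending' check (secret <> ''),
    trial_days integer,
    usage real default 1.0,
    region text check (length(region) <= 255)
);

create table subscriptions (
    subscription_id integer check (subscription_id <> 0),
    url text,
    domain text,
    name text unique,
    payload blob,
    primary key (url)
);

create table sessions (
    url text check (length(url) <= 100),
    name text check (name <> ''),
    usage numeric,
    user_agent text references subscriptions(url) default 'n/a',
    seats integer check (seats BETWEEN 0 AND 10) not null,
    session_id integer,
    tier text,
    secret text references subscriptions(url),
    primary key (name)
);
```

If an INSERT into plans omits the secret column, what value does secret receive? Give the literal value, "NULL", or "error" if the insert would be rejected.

'pending'

secret has an explicit DEFAULT 'pending'.
When the column is omitted from an INSERT, that default is used.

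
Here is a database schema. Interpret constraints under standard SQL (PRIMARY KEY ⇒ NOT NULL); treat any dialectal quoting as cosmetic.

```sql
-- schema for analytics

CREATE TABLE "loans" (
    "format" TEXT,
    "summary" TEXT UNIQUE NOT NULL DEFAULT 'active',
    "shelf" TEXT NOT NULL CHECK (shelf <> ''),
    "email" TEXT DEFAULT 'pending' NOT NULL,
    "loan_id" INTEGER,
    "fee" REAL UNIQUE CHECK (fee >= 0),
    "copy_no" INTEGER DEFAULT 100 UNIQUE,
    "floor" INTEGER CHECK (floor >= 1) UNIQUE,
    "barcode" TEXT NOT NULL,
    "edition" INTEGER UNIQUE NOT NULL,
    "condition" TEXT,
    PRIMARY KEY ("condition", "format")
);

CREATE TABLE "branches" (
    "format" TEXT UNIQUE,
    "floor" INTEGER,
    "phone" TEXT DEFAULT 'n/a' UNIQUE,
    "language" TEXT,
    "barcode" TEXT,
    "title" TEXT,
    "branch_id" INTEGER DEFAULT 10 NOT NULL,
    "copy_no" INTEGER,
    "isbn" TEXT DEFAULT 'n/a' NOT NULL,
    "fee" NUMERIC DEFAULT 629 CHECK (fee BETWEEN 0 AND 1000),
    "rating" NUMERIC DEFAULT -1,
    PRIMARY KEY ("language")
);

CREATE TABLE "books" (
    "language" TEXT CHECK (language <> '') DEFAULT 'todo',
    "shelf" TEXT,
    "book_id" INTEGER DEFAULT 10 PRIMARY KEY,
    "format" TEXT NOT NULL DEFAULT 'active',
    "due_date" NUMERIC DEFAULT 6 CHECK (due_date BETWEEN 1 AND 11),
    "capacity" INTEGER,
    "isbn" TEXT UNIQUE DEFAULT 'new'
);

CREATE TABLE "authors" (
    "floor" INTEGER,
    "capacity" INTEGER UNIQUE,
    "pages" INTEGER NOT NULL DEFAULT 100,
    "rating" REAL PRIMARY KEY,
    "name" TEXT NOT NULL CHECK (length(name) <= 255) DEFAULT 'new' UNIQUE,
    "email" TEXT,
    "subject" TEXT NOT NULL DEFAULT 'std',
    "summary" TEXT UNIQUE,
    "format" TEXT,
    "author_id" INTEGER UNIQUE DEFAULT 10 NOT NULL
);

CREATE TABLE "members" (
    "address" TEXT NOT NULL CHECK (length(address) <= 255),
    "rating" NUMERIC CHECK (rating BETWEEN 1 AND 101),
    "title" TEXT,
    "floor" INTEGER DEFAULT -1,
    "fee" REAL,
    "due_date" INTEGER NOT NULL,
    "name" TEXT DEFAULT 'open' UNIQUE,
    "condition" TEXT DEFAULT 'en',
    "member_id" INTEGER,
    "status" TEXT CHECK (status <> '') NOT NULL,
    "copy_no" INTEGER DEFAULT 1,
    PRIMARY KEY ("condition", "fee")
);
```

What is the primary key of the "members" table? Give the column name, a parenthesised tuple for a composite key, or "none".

(condition, fee)

A table-level PRIMARY KEY clause names 2 columns: condition, fee.
This is a composite key — the combination is unique, not each column individually.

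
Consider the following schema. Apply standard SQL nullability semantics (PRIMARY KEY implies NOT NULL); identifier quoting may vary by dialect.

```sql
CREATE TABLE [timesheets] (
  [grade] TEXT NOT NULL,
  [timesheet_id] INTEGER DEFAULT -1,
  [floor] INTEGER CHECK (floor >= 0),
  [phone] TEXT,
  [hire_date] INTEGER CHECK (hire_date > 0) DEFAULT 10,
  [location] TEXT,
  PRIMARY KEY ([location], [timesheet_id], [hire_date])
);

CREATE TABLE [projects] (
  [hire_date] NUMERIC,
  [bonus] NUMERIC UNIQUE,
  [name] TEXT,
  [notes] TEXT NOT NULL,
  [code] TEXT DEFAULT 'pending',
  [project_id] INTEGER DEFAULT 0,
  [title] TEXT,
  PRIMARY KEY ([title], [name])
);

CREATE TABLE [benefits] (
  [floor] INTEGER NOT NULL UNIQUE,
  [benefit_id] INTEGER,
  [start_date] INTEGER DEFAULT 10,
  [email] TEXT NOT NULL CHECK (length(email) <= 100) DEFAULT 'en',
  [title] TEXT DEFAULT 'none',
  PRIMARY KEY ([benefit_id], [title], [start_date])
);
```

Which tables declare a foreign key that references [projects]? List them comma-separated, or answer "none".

none

No REFERENCES clause anywhere in the schema names projects.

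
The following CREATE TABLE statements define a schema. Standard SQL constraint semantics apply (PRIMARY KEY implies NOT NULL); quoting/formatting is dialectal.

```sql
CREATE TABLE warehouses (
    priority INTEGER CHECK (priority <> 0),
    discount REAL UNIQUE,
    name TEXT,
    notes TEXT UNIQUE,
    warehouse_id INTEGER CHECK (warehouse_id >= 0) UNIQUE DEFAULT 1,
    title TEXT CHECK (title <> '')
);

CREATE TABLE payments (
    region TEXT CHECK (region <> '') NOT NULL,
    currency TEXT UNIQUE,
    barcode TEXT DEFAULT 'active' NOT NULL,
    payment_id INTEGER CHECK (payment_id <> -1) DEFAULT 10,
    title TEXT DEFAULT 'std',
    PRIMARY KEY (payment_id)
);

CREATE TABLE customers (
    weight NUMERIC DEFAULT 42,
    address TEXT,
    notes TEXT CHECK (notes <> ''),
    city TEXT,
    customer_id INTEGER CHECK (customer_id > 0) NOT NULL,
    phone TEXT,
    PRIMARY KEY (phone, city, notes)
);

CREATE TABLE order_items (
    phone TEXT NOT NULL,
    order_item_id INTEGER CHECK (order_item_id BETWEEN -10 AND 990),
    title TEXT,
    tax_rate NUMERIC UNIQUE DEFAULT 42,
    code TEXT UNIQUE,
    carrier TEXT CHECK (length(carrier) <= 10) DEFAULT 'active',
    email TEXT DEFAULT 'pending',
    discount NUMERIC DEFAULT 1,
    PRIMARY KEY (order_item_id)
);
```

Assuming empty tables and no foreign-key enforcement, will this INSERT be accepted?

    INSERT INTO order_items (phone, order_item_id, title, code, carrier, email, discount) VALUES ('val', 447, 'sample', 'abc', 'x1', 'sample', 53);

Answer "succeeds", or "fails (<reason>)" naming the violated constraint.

succeeds

NOT NULL columns: order_item_id is supplied; phone is supplied.
CHECK constraints: 447 satisfies (order_item_id BETWEEN -10 AND 990); 'x1' satisfies (length(carrier) <= 10).
No constraint is violated.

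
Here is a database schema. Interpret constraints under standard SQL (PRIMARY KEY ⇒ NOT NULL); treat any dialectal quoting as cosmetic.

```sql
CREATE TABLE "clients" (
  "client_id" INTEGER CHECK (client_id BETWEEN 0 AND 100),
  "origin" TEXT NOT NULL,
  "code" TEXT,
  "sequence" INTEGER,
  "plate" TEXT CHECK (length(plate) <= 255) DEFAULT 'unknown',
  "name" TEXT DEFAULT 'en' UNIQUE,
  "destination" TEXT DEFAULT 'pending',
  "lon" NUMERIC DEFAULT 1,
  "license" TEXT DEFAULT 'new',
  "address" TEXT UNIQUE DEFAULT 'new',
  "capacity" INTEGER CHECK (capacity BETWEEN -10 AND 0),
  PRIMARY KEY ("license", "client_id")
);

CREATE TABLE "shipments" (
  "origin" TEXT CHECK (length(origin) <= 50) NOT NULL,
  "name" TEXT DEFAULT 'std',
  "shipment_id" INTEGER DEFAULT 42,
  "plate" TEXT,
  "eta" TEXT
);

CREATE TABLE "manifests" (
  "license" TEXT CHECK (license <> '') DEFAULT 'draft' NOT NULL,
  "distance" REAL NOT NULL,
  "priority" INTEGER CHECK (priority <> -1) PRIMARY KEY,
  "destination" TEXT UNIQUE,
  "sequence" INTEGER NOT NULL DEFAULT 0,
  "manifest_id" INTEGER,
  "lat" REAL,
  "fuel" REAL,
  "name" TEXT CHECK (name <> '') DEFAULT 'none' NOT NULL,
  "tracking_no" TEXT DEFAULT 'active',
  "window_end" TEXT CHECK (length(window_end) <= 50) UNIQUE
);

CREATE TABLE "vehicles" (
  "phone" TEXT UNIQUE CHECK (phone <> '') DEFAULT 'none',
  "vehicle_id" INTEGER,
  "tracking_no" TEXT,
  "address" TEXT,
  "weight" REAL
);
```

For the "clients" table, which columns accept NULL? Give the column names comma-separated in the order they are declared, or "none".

code, sequence, plate, name, destination, lon, address, capacity

- client_id: part of the PRIMARY KEY, which implies NOT NULL → not nullable.
- origin: declared NOT NULL → not nullable.
- code: no NOT NULL constraint applies → nullable.
- sequence: no NOT NULL constraint applies → nullable.
- plate: CHECK does not forbid NULL (a CHECK constraint passes when its expression is NULL) → nullable.
- name: UNIQUE does not imply NOT NULL → nullable.
- destination: DEFAULT only fills an omitted column; an explicit NULL is still allowed → nullable.
- lon: DEFAULT only fills an omitted column; an explicit NULL is still allowed → nullable.
- license: part of the PRIMARY KEY, which implies NOT NULL → not nullable.
- address: UNIQUE does not imply NOT NULL → nullable.
- capacity: CHECK does not forbid NULL (a CHECK constraint passes when its expression is NULL) → nullable.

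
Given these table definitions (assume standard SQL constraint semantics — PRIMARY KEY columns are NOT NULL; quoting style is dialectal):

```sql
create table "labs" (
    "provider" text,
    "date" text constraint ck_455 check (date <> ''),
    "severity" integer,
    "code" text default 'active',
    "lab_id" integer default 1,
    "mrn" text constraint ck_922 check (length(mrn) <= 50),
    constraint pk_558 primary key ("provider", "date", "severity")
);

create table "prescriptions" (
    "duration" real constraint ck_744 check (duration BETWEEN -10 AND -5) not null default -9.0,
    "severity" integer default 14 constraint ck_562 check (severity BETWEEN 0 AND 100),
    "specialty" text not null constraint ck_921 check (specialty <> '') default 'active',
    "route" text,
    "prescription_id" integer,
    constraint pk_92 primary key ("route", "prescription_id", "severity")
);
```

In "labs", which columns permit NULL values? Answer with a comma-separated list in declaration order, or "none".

- provider: part of the PRIMARY KEY, which implies NOT NULL → not nullable.
- date: part of the PRIMARY KEY, which implies NOT NULL → not nullable.
- severity: part of the PRIMARY KEY, which implies NOT NULL → not nullable.
- code: DEFAULT only fills an omitted column; an explicit NULL is still allowed → nullable.
- lab_id: DEFAULT only fills an omitted column; an explicit NULL is still allowed → nullable.
- mrn: CHECK does not forbid NULL (a CHECK constraint passes when its expression is NULL) → nullable.

code, lab_id, mrn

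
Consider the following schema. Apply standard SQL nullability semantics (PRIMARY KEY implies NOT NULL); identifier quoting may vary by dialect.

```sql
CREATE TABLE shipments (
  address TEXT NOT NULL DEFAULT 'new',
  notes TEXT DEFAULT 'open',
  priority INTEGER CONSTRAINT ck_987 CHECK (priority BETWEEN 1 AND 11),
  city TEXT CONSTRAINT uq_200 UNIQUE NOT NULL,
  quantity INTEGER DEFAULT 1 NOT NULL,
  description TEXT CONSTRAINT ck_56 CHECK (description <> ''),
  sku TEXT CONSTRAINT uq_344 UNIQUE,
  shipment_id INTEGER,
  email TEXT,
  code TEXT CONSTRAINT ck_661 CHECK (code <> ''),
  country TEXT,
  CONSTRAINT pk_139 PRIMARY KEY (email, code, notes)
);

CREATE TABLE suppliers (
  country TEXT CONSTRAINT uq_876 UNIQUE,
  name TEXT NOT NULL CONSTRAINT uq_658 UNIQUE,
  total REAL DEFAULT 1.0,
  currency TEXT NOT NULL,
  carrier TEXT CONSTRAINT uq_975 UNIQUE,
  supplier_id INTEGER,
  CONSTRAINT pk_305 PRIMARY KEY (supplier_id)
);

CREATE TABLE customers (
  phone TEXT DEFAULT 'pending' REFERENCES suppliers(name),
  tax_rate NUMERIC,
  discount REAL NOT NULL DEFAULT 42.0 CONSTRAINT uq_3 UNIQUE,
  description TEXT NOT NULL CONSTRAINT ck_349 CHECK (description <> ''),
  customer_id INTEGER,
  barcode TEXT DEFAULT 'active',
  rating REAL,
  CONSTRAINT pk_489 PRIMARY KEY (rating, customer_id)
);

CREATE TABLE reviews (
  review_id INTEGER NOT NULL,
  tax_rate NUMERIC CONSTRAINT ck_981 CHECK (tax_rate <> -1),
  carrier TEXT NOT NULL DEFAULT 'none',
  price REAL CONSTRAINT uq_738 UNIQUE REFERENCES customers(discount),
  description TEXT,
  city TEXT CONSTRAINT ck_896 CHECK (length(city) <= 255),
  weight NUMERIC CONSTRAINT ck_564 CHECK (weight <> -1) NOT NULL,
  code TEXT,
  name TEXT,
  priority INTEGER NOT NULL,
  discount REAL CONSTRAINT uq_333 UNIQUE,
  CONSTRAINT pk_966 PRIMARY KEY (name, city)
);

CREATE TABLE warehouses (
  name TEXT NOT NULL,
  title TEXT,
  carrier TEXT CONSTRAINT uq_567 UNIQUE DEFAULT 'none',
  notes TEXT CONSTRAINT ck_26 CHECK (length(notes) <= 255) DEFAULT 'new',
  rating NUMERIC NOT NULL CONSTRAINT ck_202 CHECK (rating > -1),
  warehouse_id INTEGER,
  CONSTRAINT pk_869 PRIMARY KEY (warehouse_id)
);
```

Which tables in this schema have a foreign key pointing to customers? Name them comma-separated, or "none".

reviews

- reviews.price references customers(discount).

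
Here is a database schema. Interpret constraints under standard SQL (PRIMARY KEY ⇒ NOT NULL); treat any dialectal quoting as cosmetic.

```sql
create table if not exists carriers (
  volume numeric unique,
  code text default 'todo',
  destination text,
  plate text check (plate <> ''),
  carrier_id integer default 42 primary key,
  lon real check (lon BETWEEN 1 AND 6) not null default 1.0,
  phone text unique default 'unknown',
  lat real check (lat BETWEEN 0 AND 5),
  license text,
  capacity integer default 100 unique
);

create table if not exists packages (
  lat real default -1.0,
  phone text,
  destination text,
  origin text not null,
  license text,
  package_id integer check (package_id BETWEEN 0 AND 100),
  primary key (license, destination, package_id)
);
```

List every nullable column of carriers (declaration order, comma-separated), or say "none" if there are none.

- volume: UNIQUE does not imply NOT NULL → nullable.
- code: DEFAULT only fills an omitted column; an explicit NULL is still allowed → nullable.
- destination: no NOT NULL constraint applies → nullable.
- plate: CHECK does not forbid NULL (a CHECK constraint passes when its expression is NULL) → nullable.
- carrier_id: part of the PRIMARY KEY, which implies NOT NULL → not nullable.
- lon: declared NOT NULL → not nullable.
- phone: UNIQUE does not imply NOT NULL → nullable.
- lat: CHECK does not forbid NULL (a CHECK constraint passes when its expression is NULL) → nullable.
- license: no NOT NULL constraint applies → nullable.
- capacity: UNIQUE does not imply NOT NULL → nullable.

volume, code, destination, plate, phone, lat, license, capacity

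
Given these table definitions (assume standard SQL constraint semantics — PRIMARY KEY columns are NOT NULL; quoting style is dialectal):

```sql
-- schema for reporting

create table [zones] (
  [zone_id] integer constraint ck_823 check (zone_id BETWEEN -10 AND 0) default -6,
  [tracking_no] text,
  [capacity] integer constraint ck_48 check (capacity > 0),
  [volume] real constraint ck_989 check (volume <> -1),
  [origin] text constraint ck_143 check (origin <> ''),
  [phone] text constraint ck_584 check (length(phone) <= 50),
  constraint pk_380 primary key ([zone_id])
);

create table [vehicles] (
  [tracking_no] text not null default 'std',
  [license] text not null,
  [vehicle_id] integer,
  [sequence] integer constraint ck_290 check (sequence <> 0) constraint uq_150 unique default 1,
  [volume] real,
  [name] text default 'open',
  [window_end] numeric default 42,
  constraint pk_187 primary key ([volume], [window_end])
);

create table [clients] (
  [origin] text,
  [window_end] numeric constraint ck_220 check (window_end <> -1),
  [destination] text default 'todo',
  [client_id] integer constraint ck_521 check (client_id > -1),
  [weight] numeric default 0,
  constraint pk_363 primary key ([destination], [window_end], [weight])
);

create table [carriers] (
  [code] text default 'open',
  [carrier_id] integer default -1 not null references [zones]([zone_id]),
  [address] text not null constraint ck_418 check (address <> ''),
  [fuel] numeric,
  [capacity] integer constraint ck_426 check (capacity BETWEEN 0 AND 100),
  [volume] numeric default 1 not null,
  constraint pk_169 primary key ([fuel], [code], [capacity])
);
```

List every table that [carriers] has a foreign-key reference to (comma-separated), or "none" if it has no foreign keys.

zones

- carrier_id REFERENCES zones(zone_id).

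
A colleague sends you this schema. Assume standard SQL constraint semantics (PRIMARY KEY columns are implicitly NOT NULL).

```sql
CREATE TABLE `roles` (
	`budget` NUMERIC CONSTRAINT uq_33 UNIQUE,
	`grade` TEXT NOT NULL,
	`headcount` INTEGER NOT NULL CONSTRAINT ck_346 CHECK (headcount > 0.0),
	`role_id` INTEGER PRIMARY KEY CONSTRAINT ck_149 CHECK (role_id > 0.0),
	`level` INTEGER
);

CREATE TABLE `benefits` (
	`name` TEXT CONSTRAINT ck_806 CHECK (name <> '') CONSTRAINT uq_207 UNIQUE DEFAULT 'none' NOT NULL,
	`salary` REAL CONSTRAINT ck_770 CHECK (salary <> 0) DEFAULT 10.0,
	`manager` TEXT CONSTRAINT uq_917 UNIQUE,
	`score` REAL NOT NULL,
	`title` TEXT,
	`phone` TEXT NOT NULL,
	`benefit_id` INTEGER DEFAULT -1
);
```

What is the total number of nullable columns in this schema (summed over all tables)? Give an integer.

6

roles: 2 nullable (budget, level — PK (role_id) and explicit NOT NULL columns excluded).
benefits: 4 nullable (salary, manager, title, benefit_id — PK none and explicit NOT NULL columns excluded).
Total: 2 + 4 = 6.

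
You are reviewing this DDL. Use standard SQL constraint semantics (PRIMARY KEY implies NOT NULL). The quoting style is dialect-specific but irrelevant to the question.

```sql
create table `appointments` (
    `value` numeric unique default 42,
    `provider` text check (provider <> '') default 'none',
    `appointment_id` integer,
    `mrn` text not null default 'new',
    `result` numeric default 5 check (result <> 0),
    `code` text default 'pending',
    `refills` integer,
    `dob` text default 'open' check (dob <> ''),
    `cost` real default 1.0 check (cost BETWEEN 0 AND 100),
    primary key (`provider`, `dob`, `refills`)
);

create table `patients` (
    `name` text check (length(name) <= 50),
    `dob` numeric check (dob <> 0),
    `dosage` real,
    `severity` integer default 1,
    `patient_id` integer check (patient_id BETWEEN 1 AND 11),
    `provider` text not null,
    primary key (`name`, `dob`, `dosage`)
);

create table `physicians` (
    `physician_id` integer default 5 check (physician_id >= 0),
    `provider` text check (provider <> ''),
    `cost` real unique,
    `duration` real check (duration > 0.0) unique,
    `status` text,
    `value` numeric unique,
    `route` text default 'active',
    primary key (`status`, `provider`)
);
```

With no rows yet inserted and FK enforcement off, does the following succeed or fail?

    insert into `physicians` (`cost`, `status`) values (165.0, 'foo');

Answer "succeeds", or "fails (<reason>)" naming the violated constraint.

provider is omitted from the column list and has no DEFAULT, so it would receive NULL.
But provider is part of the PRIMARY KEY (implied NOT NULL).

fails (NOT NULL on provider)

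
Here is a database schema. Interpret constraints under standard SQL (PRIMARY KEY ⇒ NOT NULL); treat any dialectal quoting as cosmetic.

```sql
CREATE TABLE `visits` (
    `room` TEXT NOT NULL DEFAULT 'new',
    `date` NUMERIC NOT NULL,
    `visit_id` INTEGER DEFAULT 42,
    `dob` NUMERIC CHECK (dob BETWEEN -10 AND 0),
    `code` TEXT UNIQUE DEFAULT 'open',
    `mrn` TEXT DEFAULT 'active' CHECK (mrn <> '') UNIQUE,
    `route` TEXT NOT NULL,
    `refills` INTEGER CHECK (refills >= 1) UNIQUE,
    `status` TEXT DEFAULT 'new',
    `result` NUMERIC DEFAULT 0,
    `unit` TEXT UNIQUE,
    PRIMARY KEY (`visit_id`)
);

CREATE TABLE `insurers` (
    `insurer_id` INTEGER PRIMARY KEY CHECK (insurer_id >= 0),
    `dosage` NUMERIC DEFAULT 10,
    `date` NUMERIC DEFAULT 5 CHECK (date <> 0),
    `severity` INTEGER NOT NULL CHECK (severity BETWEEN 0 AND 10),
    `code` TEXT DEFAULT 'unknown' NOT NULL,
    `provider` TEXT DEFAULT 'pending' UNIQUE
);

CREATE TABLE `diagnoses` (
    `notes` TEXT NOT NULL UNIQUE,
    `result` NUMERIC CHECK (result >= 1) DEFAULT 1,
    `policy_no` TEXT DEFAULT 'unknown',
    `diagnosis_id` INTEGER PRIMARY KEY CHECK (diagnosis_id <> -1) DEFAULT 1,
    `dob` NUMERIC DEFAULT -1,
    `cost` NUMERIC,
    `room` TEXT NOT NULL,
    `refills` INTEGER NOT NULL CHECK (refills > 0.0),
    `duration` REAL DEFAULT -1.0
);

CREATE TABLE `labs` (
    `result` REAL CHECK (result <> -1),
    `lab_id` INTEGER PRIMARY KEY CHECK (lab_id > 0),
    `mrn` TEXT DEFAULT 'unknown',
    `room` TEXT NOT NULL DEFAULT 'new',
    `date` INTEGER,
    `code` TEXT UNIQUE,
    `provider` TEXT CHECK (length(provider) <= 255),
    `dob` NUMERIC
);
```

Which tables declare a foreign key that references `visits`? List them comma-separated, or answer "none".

No REFERENCES clause anywhere in the schema names visits.

none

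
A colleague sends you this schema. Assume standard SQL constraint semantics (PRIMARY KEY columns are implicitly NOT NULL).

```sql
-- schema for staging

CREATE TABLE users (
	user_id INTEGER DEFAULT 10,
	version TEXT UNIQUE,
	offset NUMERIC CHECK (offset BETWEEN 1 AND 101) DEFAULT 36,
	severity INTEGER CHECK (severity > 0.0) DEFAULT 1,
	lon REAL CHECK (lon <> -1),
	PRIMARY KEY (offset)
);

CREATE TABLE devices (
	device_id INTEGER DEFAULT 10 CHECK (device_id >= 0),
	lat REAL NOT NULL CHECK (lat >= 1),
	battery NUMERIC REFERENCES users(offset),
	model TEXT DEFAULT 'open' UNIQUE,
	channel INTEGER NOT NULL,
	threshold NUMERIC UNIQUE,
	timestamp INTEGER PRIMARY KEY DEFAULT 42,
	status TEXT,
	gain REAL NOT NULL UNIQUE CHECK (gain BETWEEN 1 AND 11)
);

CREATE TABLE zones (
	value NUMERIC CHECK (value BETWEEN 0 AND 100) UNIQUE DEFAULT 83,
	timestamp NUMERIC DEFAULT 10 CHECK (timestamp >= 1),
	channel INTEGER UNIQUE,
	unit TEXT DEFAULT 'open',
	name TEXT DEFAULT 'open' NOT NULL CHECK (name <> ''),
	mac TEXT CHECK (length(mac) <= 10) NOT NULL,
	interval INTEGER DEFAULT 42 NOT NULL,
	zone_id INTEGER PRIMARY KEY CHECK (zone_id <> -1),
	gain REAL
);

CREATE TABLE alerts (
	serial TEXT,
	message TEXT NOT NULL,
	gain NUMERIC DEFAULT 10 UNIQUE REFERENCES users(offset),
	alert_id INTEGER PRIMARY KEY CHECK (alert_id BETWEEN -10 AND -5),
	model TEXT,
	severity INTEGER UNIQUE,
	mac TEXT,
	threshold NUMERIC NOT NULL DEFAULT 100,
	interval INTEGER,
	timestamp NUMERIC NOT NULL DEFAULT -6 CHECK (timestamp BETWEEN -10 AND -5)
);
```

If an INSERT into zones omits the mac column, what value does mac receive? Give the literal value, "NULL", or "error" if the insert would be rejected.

error

mac has no DEFAULT clause.
Omitting it would insert NULL, but it is declared NOT NULL, so the INSERT fails.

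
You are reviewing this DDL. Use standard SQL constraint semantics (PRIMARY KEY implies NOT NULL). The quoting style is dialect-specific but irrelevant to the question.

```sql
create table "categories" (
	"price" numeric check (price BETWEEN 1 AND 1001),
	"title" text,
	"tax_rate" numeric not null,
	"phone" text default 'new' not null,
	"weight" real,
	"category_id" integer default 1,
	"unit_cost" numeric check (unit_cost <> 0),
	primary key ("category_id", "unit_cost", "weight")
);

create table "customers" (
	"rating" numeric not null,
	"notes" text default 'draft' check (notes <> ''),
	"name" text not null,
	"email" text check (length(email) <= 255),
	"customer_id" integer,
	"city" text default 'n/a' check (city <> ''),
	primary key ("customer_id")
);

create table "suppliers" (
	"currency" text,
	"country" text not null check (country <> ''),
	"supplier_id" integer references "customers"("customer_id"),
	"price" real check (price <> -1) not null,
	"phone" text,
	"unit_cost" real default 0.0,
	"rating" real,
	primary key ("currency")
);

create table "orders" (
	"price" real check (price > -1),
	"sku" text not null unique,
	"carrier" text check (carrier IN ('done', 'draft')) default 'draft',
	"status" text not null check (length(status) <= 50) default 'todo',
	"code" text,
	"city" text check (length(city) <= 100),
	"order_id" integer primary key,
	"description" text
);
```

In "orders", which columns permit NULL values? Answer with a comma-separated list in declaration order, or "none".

price, carrier, code, city, description

- price: CHECK does not forbid NULL (a CHECK constraint passes when its expression is NULL) → nullable.
- sku: declared NOT NULL → not nullable.
- carrier: CHECK does not forbid NULL (a CHECK constraint passes when its expression is NULL) → nullable.
- status: declared NOT NULL → not nullable.
- code: no NOT NULL constraint applies → nullable.
- city: CHECK does not forbid NULL (a CHECK constraint passes when its expression is NULL) → nullable.
- order_id: part of the PRIMARY KEY, which implies NOT NULL → not nullable.
- description: no NOT NULL constraint applies → nullable.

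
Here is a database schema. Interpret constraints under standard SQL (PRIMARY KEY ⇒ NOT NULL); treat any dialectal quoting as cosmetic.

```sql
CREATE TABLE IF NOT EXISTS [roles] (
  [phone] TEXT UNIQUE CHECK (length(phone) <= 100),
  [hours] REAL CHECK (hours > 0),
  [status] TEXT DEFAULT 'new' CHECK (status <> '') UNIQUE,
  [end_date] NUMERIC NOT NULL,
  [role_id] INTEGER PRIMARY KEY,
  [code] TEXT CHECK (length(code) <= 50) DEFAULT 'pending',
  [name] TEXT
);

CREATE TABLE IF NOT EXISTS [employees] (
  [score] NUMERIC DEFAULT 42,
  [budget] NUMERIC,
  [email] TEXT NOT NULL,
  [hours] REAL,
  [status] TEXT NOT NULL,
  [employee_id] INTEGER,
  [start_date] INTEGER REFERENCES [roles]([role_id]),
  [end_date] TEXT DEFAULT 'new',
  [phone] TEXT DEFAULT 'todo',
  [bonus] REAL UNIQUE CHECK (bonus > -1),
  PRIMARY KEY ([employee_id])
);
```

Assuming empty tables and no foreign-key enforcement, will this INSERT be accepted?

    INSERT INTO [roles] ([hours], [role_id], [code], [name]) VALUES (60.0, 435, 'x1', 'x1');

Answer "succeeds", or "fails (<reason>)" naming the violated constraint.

fails (NOT NULL on end_date)

end_date is omitted from the column list and has no DEFAULT, so it would receive NULL.
But end_date is declared NOT NULL.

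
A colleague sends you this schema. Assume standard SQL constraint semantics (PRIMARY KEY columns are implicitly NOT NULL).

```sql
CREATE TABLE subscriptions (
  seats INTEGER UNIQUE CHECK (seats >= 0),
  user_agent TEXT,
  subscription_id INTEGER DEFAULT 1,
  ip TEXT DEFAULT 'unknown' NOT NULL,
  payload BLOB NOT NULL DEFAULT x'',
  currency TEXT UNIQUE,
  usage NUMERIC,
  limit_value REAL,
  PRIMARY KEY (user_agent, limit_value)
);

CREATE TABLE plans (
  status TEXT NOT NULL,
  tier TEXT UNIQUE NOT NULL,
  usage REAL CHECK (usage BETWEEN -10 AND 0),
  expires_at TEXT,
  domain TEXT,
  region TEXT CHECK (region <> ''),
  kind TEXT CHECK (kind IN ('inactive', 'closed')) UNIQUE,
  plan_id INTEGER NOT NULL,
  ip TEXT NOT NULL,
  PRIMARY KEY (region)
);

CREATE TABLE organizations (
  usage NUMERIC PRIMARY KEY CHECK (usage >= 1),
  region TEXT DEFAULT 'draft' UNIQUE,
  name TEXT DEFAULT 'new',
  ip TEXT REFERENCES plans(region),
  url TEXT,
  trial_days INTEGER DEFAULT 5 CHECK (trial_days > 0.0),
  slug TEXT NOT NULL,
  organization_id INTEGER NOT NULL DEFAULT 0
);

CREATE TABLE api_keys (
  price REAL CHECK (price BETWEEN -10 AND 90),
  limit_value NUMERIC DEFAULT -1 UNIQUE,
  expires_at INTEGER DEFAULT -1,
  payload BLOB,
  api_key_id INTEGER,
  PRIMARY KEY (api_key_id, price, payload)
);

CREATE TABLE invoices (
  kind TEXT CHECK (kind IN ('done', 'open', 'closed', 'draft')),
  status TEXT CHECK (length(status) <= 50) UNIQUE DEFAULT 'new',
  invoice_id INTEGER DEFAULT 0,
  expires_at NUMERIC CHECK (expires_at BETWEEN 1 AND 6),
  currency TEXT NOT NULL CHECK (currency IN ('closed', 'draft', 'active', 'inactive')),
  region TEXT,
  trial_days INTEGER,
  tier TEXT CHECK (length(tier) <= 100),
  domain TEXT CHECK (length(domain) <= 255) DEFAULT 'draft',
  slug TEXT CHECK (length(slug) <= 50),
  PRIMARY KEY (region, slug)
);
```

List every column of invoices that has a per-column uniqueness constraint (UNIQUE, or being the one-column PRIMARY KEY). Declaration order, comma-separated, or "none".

- kind: no UNIQUE or single-column PK constraint.
- status: declared UNIQUE → unique.
- invoice_id: no UNIQUE or single-column PK constraint.
- expires_at: no UNIQUE or single-column PK constraint.
- currency: no UNIQUE or single-column PK constraint.
- region: part of a composite PRIMARY KEY — only the tuple is unique, not this column on its own.
- trial_days: no UNIQUE or single-column PK constraint.
- tier: no UNIQUE or single-column PK constraint.
- domain: no UNIQUE or single-column PK constraint.
- slug: part of a composite PRIMARY KEY — only the tuple is unique, not this column on its own.

status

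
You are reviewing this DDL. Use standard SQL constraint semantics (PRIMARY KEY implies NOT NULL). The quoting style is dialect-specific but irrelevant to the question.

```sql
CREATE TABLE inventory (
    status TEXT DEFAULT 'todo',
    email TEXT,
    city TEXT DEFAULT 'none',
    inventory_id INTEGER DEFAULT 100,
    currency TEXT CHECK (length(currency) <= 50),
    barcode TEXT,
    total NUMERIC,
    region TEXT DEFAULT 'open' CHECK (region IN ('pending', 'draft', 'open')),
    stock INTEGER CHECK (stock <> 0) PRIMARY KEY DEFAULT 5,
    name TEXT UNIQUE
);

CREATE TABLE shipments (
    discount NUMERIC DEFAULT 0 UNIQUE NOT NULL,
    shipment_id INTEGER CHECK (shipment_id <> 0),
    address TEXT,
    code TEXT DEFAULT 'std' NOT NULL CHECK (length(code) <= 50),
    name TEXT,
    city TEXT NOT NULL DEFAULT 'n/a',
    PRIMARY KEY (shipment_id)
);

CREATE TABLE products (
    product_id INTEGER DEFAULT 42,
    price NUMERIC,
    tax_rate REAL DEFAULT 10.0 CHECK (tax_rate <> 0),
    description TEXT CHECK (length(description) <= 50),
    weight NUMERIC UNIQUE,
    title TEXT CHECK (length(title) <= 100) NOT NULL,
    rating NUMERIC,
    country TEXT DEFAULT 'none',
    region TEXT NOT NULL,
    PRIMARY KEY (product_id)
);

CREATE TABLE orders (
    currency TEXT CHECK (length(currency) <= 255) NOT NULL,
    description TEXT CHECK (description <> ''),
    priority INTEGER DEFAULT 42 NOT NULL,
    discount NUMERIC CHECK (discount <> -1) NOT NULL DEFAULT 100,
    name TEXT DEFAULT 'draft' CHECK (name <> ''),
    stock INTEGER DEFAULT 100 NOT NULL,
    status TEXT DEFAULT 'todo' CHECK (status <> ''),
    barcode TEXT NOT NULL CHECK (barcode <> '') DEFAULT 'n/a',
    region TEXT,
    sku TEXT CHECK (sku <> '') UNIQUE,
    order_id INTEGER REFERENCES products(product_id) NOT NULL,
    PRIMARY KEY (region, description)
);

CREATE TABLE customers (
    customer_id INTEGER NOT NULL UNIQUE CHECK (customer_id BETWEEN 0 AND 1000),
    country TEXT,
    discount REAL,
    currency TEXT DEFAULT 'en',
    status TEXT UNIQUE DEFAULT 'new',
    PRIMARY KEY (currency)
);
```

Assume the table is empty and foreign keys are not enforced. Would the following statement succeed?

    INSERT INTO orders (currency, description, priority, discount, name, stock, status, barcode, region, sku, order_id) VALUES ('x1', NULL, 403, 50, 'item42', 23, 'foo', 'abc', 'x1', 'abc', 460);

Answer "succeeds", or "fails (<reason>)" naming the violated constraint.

description is explicitly set to NULL, but description is part of the PRIMARY KEY (implied NOT NULL).

fails (NOT NULL on description)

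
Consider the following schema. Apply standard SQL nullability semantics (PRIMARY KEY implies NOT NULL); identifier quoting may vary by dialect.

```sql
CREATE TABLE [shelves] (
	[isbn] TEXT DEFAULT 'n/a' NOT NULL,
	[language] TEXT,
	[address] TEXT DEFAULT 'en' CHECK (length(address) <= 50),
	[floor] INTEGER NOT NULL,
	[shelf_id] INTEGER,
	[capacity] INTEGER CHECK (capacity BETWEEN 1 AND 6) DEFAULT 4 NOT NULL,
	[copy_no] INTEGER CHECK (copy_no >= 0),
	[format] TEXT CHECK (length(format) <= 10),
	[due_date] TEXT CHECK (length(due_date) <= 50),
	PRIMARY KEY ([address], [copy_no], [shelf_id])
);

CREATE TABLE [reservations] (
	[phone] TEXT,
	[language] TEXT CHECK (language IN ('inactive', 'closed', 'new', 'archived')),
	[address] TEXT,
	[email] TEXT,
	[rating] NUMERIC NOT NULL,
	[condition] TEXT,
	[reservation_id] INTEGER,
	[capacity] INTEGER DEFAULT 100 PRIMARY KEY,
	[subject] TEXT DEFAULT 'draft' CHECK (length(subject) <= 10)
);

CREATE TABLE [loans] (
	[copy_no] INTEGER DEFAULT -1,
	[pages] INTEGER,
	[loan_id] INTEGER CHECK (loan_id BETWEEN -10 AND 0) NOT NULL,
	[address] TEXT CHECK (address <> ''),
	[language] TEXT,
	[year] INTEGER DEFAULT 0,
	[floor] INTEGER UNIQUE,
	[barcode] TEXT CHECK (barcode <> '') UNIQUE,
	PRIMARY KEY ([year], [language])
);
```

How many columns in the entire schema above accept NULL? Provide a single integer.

shelves: 3 nullable (language, format, due_date — PK (address, copy_no, shelf_id) and explicit NOT NULL columns excluded).
reservations: 7 nullable (phone, language, address, email, condition, reservation_id, subject — PK (capacity) and explicit NOT NULL columns excluded).
loans: 5 nullable (copy_no, pages, address, floor, barcode — PK (year, language) and explicit NOT NULL columns excluded).
Total: 3 + 7 + 5 = 15.

15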